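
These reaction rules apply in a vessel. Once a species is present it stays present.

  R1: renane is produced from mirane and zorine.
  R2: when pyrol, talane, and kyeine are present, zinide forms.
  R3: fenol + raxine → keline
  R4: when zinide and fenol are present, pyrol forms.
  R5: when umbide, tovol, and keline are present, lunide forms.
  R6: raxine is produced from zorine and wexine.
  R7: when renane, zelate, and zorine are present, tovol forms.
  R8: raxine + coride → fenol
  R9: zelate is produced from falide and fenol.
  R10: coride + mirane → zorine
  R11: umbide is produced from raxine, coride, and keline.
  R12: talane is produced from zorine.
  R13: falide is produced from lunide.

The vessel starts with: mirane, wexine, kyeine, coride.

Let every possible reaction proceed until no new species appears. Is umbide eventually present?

coride and mirane present → zorine forms (R10).
zorine and wexine present → raxine forms (R6).
raxine and coride present → fenol forms (R8).
fenol and raxine present → keline forms (R3).
raxine, coride, and keline present → umbide forms (R11).

Yes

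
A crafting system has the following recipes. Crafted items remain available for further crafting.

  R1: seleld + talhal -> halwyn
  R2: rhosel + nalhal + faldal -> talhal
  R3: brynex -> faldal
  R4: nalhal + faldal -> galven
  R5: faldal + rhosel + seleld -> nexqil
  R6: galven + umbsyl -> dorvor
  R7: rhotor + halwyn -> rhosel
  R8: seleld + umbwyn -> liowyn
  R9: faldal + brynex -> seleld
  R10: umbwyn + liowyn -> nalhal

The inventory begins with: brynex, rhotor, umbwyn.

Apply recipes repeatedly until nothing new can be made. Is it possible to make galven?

Using R3, brynex makes faldal.
faldal + brynex -> seleld (R9).
seleld + umbwyn -> liowyn (R8).
umbwyn + liowyn -> nalhal (R10).
nalhal + faldal -> galven (R4).

Yes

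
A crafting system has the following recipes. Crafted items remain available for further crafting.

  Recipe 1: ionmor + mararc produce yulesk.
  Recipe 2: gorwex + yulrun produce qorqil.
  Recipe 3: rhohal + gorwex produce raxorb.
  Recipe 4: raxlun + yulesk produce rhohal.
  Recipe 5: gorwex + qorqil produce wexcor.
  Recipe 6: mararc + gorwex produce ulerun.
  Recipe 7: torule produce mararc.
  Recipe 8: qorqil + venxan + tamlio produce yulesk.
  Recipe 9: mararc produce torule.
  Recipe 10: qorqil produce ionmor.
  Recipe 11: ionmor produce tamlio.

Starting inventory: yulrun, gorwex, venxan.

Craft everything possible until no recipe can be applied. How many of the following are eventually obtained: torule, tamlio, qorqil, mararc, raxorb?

2

Using Recipe 2, gorwex and yulrun make qorqil.
qorqil → ionmor (Recipe 10).
ionmor → tamlio (Recipe 11).
torule would need mararc (Recipe 9), but mararc is never obtained.
tamlio: reached.
qorqil: reached.
mararc would need torule (Recipe 7), but torule is never obtained.
raxorb would need rhohal and gorwex (Recipe 3), but rhohal is never obtained.
Reached: tamlio and qorqil — 2 of the 5.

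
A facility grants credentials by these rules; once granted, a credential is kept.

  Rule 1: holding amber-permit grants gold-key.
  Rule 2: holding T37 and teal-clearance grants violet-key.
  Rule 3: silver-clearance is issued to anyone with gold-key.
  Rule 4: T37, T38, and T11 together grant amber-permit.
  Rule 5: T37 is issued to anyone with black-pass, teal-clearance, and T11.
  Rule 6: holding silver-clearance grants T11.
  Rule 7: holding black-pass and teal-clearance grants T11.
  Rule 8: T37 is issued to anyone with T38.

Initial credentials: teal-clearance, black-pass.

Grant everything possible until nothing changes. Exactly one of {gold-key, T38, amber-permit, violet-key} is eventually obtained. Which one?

violet-key

Holding black-pass and teal-clearance grants T11 (Rule 7).
Holding black-pass, teal-clearance, and T11 grants T37 (Rule 5).
Holding T37 and teal-clearance grants violet-key (Rule 2).
No rule produces T38, and it is not given. gold-key would need amber-permit (Rule 1), but amber-permit is never granted. amber-permit would need T37, T38, and T11 (Rule 4), but T38 is never granted.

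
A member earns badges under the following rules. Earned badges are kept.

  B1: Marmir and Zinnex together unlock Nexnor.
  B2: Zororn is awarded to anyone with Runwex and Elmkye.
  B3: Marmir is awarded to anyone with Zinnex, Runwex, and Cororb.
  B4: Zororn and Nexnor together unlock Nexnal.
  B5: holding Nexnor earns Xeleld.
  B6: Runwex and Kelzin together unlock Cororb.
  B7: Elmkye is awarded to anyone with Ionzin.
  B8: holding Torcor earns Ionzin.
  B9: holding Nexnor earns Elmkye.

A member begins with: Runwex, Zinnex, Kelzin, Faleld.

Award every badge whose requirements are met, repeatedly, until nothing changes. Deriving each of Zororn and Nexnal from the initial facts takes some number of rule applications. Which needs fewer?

Zororn

Zororn: With Runwex and Kelzin, Cororb is earned (B6). With Zinnex, Runwex, and Cororb, Marmir is earned (B3). With Marmir and Zinnex, Nexnor is earned (B1). With Nexnor, Elmkye is earned (B9). With Runwex and Elmkye, Zororn is earned (B2). [5 rule applications]
Nexnal: With Runwex and Kelzin, Cororb is earned (B6). With Zinnex, Runwex, and Cororb, Marmir is earned (B3). With Marmir and Zinnex, Nexnor is earned (B1). With Nexnor, Elmkye is earned (B9). With Runwex and Elmkye, Zororn is earned (B2). With Zororn and Nexnor, Nexnal is earned (B4). [6 rule applications]
Zororn needs fewer.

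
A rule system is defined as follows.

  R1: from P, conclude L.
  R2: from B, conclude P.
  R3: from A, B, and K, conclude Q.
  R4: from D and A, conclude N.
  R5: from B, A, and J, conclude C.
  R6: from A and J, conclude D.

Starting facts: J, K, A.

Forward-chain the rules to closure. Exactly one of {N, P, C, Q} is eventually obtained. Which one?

From A and J, R6 gives D.
From D and A, R4 gives N.
P would need B (R2), but B is never established. C would need B, A, and J (R5), but B is never established. Q would need A, B, and K (R3), but B is never established.

N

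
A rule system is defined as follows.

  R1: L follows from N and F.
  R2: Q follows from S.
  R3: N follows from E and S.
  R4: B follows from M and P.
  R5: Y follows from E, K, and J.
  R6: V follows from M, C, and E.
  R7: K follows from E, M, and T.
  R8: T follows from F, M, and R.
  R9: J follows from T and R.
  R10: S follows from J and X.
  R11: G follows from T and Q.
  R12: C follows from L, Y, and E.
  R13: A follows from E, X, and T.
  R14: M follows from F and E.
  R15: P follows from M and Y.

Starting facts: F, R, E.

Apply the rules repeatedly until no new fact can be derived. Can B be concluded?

Yes

From F and E, R14 gives M.
From F, M, and R, R8 gives T.
E, M, and T hold, so K follows (R7).
From T and R, R9 gives J.
From E, K, and J, R5 gives Y.
M and Y hold, so P follows (R15).
M and P hold, so B follows (R4).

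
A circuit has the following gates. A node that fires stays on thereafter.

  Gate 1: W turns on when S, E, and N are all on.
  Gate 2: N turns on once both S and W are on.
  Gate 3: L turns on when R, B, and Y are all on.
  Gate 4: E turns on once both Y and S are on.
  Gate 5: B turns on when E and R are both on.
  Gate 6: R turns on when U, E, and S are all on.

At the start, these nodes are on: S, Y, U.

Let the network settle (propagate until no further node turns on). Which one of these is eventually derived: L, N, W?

Y and S are on, so E turns on (Gate 4).
U, E, and S are on, so R turns on (Gate 6).
E and R are on, so B turns on (Gate 5).
Gate 3: R, B, and Y on → L on.
N would need S and W (Gate 2), but W never turns on. W would need S, E, and N (Gate 1), but N never turns on.

L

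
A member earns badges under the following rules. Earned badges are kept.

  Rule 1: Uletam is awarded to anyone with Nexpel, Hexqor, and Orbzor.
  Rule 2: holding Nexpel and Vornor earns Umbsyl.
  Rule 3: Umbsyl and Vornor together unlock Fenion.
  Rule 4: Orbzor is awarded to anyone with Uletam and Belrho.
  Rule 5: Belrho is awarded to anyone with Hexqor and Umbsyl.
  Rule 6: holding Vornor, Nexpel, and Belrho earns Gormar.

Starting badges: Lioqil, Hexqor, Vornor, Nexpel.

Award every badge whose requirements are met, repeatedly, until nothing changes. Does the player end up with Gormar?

Yes

With Nexpel and Vornor, Umbsyl is earned (Rule 2).
With Hexqor and Umbsyl, Belrho is earned (Rule 5).
With Vornor, Nexpel, and Belrho, Gormar is earned (Rule 6).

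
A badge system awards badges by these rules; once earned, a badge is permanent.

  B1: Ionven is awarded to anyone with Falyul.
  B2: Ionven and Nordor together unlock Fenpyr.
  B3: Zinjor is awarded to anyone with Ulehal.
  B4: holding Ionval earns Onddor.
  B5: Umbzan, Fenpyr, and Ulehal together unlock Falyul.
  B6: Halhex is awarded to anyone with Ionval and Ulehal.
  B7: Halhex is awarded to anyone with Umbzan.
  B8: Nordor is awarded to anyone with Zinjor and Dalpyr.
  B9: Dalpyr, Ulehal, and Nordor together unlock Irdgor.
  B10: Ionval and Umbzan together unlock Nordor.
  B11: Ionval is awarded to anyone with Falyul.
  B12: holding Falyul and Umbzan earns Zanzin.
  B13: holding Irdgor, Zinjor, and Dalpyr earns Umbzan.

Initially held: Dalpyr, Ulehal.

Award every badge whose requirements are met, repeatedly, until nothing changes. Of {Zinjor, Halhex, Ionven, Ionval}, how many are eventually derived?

2

With Ulehal, Zinjor is earned (B3).
With Zinjor and Dalpyr, Nordor is earned (B8).
With Dalpyr, Ulehal, and Nordor, Irdgor is earned (B9).
With Irdgor, Zinjor, and Dalpyr, Umbzan is earned (B13).
With Umbzan, Halhex is earned (B7).
Zinjor: reached.
Halhex: reached.
Ionven would need Falyul (B1), but Falyul is never earned.
Ionval would need Falyul (B11), but Falyul is never earned.
Reached: Zinjor and Halhex — 2 of the 4.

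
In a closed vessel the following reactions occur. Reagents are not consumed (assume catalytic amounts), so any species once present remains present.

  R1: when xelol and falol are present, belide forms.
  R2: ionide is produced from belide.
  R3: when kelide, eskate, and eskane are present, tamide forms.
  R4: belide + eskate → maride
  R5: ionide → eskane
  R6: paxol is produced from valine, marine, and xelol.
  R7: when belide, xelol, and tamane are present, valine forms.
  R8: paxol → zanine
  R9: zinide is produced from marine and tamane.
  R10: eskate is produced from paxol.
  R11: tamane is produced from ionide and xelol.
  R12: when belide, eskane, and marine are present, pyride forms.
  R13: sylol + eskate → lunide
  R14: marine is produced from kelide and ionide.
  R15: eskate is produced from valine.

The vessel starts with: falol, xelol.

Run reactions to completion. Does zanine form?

No

zanine would need paxol (R8), but paxol never forms.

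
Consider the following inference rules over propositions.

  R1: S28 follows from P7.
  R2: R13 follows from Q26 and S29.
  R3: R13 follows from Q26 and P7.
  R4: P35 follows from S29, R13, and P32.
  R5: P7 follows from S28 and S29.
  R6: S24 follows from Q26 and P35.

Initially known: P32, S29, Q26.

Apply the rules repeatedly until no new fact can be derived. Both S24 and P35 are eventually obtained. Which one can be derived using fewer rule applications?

P35

P35: Q26 and S29 hold, so R13 follows (R2). S29, R13, and P32 hold, so P35 follows (R4). [2 rule applications]
S24: Q26 and S29 hold, so R13 follows (R2). S29, R13, and P32 hold, so P35 follows (R4). From Q26 and P35, R6 gives S24. [3 rule applications]
P35 needs fewer.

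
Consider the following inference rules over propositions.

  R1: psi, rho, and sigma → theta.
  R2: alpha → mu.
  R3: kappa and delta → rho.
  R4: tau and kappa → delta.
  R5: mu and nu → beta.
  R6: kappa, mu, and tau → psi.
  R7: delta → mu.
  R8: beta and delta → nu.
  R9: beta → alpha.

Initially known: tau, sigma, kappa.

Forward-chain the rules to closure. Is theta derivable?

From tau and kappa, R4 gives delta.
kappa and delta hold, so rho follows (R3).
delta holds, so mu follows (R7).
kappa, mu, and tau hold, so psi follows (R6).
From psi, rho, and sigma, R1 gives theta.

Yes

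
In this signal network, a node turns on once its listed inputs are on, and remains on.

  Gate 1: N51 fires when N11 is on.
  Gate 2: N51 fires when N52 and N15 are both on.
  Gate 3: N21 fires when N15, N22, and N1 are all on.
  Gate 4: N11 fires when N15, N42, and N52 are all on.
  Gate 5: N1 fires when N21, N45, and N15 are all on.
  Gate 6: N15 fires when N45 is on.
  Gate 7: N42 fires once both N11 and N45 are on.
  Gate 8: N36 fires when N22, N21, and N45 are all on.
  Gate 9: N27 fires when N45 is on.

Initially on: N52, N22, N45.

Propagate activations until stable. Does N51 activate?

Gate 6: N45 on → N15 on.
N52 and N15 are on, so N51 fires (Gate 2).

Yes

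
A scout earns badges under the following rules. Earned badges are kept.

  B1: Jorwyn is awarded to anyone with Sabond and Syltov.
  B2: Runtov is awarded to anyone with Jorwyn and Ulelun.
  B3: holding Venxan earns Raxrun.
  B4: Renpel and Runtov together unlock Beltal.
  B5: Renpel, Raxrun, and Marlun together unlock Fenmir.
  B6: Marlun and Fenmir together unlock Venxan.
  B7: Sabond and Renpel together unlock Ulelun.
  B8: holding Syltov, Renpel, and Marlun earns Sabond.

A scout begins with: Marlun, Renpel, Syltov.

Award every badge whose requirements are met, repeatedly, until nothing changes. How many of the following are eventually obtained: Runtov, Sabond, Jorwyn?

3

With Syltov, Renpel, and Marlun, Sabond is earned (B8).
With Sabond and Renpel, Ulelun is earned (B7).
With Sabond and Syltov, Jorwyn is earned (B1).
With Jorwyn and Ulelun, Runtov is earned (B2).
Runtov: reached.
Sabond: reached.
Jorwyn: reached.
All 3 are reached.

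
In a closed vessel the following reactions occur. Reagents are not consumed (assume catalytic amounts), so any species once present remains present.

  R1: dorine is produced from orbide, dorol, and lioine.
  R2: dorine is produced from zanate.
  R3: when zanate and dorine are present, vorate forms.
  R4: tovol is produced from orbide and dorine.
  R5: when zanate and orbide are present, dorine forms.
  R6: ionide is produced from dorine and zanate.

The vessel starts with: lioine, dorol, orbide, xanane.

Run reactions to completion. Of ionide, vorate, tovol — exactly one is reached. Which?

tovol

orbide, dorol, and lioine present → dorine forms (R1).
orbide and dorine present → tovol forms (R4).
vorate would need zanate and dorine (R3), but zanate never forms. ionide would need dorine and zanate (R6), but zanate never forms.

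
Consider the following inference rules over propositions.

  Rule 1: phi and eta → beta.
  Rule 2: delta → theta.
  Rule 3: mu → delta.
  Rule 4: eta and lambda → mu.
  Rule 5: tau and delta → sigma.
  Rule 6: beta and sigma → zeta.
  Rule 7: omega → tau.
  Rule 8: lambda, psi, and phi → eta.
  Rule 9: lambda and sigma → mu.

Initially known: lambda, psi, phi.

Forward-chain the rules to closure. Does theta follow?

From lambda, psi, and phi, Rule 8 gives eta.
eta and lambda hold, so mu follows (Rule 4).
mu holds, so delta follows (Rule 3).
delta holds, so theta follows (Rule 2).

Yes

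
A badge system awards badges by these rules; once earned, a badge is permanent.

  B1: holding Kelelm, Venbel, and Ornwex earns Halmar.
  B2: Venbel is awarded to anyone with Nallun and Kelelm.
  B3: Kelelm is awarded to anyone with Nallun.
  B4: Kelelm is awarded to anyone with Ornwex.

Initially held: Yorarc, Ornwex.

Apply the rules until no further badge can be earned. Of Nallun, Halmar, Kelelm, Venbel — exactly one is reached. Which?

Kelelm

With Ornwex, Kelelm is earned (B4).
No rule produces Nallun, and it is not given. Venbel would need Nallun and Kelelm (B2), but Nallun is never earned. Halmar would need Kelelm, Venbel, and Ornwex (B1), but Venbel is never earned.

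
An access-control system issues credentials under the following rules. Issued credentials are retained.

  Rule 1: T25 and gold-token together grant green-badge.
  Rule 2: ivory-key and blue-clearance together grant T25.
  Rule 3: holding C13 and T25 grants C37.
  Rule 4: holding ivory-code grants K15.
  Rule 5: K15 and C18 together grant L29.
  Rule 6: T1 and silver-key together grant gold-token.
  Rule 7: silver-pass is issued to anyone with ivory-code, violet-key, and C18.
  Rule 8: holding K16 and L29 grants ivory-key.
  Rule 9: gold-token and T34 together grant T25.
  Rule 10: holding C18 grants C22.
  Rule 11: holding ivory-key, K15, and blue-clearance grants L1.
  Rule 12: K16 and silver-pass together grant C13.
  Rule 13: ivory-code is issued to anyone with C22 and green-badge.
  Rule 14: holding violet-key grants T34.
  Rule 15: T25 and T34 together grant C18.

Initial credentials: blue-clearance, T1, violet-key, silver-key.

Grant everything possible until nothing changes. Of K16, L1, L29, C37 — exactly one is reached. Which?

Holding T1 and silver-key grants gold-token (Rule 6).
Holding violet-key grants T34 (Rule 14).
Holding gold-token and T34 grants T25 (Rule 9).
Holding T25 and T34 grants C18 (Rule 15).
Holding T25 and gold-token grants green-badge (Rule 1).
Holding C18 grants C22 (Rule 10).
Holding C22 and green-badge grants ivory-code (Rule 13).
Holding ivory-code grants K15 (Rule 4).
Holding K15 and C18 grants L29 (Rule 5).
No rule produces K16, and it is not given. L1 would need ivory-key, K15, and blue-clearance (Rule 11), but ivory-key is never granted. C37 would need C13 and T25 (Rule 3), but C13 is never granted.

L29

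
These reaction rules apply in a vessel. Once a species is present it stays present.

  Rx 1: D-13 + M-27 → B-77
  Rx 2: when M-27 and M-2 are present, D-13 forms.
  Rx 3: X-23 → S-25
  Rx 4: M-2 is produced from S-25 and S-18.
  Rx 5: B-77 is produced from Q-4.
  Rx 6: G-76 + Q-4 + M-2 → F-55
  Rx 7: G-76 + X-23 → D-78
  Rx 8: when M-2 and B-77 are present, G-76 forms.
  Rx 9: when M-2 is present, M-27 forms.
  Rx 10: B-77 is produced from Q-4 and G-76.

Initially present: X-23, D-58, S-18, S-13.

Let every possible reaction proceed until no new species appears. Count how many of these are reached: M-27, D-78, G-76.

X-23 present → S-25 forms (Rx 3).
S-25 and S-18 present → M-2 forms (Rx 4).
M-2 present → M-27 forms (Rx 9).
M-27 and M-2 present → D-13 forms (Rx 2).
D-13 and M-27 present → B-77 forms (Rx 1).
M-2 and B-77 present → G-76 forms (Rx 8).
G-76 and X-23 present → D-78 forms (Rx 7).
M-27: reached.
D-78: reached.
G-76: reached.
All 3 are reached.

3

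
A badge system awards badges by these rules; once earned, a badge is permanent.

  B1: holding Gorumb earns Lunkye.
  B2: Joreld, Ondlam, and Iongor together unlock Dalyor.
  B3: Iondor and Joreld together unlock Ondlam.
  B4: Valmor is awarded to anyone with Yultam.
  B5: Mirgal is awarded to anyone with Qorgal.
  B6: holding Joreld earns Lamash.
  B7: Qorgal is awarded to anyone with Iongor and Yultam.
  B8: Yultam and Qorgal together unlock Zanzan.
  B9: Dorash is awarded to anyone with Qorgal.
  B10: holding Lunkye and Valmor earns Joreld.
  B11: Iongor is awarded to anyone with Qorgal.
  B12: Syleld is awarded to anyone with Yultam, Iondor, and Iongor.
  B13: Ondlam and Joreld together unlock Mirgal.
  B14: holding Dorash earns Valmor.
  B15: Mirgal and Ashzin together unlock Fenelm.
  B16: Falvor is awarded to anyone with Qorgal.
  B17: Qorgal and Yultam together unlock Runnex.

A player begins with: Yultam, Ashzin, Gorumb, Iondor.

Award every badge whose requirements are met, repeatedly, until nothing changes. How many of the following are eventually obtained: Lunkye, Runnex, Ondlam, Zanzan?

2

With Gorumb, Lunkye is earned (B1).
With Yultam, Valmor is earned (B4).
With Lunkye and Valmor, Joreld is earned (B10).
With Iondor and Joreld, Ondlam is earned (B3).
Lunkye: reached.
Runnex would need Qorgal and Yultam (B17), but Qorgal is never earned.
Ondlam: reached.
Zanzan would need Yultam and Qorgal (B8), but Qorgal is never earned.
Reached: Lunkye and Ondlam — 2 of the 4.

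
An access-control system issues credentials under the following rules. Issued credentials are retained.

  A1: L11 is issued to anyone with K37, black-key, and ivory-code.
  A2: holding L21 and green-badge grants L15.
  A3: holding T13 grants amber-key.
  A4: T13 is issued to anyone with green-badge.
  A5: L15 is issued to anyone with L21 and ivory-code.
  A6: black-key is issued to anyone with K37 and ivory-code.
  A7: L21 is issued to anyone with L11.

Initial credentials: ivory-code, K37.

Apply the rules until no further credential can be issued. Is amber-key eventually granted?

No

amber-key would need T13 (A3), but T13 is never granted.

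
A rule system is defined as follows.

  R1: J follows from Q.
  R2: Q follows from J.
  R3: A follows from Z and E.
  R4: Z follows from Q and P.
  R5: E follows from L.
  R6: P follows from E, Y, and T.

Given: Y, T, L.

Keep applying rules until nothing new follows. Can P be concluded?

Yes

From L, R5 gives E.
E, Y, and T hold, so P follows (R6).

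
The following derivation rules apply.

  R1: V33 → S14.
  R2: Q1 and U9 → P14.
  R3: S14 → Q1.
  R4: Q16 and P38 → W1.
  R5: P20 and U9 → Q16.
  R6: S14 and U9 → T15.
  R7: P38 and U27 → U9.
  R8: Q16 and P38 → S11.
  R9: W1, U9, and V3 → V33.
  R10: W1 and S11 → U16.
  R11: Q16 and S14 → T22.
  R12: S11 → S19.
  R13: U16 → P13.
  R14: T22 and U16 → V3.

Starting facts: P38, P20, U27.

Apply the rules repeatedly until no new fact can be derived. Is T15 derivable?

T15 would need S14 and U9 (R6), but S14 is never established.

No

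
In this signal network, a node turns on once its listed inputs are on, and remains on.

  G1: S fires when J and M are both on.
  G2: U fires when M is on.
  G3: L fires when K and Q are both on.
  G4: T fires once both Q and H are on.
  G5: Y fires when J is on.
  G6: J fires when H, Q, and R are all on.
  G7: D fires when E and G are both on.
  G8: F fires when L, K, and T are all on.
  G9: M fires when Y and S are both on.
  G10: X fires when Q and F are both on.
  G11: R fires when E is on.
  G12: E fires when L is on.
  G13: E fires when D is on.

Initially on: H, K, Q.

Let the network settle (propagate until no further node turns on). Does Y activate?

Yes

G3: K and Q on → L on.
G12: L on → E on.
E is on, so R fires (G11).
G6: H, Q, and R on → J on.
J is on, so Y fires (G5).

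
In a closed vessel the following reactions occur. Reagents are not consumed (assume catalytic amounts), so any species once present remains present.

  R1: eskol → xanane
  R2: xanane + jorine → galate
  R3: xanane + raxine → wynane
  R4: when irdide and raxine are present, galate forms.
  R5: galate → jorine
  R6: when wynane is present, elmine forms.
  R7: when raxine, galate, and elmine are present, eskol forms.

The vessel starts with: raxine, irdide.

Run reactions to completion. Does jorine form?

Yes

irdide and raxine present → galate forms (R4).
galate present → jorine forms (R5).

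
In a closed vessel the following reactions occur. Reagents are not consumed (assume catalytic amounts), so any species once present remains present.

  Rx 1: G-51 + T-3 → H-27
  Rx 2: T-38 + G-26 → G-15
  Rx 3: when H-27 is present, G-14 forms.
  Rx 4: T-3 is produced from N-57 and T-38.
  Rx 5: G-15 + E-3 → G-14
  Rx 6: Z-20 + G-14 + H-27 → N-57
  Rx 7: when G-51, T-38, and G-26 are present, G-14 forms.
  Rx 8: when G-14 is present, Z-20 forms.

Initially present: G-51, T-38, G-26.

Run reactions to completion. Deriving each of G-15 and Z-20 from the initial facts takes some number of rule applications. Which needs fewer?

G-15

G-15: T-38 and G-26 present → G-15 forms (Rx 2). [1 rule application]
Z-20: G-51, T-38, and G-26 present → G-14 forms (Rx 7). G-14 present → Z-20 forms (Rx 8). [2 rule applications]
G-15 needs fewer.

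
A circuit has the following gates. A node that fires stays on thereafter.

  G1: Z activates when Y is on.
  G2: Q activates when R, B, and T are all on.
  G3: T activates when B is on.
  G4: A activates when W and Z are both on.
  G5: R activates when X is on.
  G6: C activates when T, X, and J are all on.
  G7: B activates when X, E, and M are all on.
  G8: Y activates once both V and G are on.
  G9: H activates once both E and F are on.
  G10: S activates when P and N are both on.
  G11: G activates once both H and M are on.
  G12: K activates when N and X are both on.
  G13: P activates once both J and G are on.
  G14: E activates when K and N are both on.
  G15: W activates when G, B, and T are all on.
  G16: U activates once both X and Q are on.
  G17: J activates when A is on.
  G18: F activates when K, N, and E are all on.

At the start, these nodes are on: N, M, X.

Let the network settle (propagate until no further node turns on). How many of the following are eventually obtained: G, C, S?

1

N and X are on, so K activates (G12).
K and N are on, so E activates (G14).
G18: K, N, and E on → F on.
E and F are on, so H activates (G9).
G11: H and M on → G on.
G: reached.
C would need T, X, and J (G6), but J never turns on.
S would need P and N (G10), but P never turns on.
Reached: G — 1 of the 3.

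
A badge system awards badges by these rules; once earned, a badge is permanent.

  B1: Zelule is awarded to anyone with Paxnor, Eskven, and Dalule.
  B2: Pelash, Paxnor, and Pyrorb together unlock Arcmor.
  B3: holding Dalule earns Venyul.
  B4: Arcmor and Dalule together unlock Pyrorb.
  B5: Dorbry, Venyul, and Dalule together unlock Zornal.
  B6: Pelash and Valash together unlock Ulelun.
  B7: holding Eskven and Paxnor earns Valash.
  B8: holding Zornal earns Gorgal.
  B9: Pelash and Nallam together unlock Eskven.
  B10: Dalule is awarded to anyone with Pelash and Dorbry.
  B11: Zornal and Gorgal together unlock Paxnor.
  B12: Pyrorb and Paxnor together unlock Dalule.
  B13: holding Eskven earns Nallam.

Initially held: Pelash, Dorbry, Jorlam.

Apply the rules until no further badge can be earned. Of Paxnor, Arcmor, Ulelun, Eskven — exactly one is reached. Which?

Paxnor

With Pelash and Dorbry, Dalule is earned (B10).
With Dalule, Venyul is earned (B3).
With Dorbry, Venyul, and Dalule, Zornal is earned (B5).
With Zornal, Gorgal is earned (B8).
With Zornal and Gorgal, Paxnor is earned (B11).
Arcmor would need Pelash, Paxnor, and Pyrorb (B2), but Pyrorb is never earned. Eskven would need Pelash and Nallam (B9), but Nallam is never earned. Ulelun would need Pelash and Valash (B6), but Valash is never earned.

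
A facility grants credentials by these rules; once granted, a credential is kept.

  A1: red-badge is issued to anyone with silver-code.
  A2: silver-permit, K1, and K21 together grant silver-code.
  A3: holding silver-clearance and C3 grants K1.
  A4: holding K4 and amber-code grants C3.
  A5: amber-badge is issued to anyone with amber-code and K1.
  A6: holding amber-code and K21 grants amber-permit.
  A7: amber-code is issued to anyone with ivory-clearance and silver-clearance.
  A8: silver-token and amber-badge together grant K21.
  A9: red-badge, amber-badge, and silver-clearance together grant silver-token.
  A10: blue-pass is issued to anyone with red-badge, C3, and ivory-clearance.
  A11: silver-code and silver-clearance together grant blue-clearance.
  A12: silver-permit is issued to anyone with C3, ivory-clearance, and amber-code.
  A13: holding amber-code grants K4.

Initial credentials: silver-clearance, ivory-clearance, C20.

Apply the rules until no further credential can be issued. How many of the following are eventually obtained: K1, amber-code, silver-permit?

Holding ivory-clearance and silver-clearance grants amber-code (A7).
Holding amber-code grants K4 (A13).
Holding K4 and amber-code grants C3 (A4).
Holding C3, ivory-clearance, and amber-code grants silver-permit (A12).
Holding silver-clearance and C3 grants K1 (A3).
K1: reached.
amber-code: reached.
silver-permit: reached.
All 3 are reached.

3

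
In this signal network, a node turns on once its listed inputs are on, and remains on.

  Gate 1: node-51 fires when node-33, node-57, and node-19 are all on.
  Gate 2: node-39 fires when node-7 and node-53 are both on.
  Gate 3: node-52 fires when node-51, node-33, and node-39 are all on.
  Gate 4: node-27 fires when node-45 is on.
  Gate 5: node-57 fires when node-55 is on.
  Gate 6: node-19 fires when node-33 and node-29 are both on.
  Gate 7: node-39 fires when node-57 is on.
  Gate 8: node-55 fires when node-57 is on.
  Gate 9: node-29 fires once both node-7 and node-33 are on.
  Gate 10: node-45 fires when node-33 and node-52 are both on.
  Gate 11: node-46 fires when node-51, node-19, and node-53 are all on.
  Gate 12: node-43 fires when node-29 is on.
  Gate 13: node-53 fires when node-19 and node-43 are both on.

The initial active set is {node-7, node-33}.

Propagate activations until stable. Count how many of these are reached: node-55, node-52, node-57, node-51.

node-55 would need node-57 (Gate 8), but node-57 never turns on.
node-52 would need node-51, node-33, and node-39 (Gate 3), but node-51 never turns on.
node-57 would need node-55 (Gate 5), but node-55 never turns on.
node-51 would need node-33, node-57, and node-19 (Gate 1), but node-57 never turns on.
None of the 4 are reached.

0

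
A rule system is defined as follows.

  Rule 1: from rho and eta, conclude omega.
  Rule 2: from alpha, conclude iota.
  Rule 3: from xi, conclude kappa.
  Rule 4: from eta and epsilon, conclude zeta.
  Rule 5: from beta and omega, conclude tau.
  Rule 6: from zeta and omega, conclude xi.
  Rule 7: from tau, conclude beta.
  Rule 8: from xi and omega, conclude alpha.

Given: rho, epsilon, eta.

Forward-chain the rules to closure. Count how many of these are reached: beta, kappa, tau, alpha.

eta and epsilon hold, so zeta follows (Rule 4).
rho and eta hold, so omega follows (Rule 1).
zeta and omega hold, so xi follows (Rule 6).
xi and omega hold, so alpha follows (Rule 8).
From xi, Rule 3 gives kappa.
beta would need tau (Rule 7), but tau is never established.
kappa: reached.
tau would need beta and omega (Rule 5), but beta is never established.
alpha: reached.
Reached: kappa and alpha — 2 of the 4.

2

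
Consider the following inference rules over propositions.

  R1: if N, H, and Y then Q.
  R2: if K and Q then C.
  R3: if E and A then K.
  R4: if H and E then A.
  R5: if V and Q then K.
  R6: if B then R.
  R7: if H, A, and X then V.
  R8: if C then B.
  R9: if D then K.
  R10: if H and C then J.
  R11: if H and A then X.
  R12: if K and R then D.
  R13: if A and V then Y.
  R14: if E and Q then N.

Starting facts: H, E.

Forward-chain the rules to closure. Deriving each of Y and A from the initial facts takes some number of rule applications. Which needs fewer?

A

A: H and E hold, so A follows (R4). [1 rule application]
Y: H and E hold, so A follows (R4). From H and A, R11 gives X. H, A, and X hold, so V follows (R7). From A and V, R13 gives Y. [4 rule applications]
A needs fewer.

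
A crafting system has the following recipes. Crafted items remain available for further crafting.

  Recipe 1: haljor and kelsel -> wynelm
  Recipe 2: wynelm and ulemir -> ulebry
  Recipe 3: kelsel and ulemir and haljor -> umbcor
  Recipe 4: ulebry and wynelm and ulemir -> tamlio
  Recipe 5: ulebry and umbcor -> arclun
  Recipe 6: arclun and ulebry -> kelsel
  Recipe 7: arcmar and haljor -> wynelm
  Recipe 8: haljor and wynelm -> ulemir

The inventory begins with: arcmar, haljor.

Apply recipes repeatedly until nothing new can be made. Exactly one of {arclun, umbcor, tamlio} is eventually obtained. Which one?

tamlio

Using Recipe 7, arcmar and haljor make wynelm.
haljor and wynelm -> ulemir (Recipe 8).
wynelm and ulemir -> ulebry (Recipe 2).
ulebry and wynelm and ulemir -> tamlio (Recipe 4).
umbcor would need kelsel, ulemir, and haljor (Recipe 3), but kelsel is never obtained. arclun would need ulebry and umbcor (Recipe 5), but umbcor is never obtained.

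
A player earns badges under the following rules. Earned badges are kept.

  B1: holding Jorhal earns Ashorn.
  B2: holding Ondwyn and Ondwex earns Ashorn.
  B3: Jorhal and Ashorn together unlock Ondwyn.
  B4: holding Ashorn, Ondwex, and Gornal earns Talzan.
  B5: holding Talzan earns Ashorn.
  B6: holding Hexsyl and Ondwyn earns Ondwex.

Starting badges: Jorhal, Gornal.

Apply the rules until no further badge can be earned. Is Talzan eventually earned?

Talzan would need Ashorn, Ondwex, and Gornal (B4), but Ondwex is never earned.

No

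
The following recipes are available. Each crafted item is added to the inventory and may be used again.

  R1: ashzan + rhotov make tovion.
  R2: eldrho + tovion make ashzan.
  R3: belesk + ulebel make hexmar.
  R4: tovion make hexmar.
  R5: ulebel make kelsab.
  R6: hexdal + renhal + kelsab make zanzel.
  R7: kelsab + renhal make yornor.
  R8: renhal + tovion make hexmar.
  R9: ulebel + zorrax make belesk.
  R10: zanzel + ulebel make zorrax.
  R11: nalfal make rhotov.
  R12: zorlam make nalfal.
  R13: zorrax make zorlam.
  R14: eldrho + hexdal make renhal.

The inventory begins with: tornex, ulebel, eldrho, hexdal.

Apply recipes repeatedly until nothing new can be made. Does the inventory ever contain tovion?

tovion would need ashzan and rhotov (R1), but ashzan is never obtained.

No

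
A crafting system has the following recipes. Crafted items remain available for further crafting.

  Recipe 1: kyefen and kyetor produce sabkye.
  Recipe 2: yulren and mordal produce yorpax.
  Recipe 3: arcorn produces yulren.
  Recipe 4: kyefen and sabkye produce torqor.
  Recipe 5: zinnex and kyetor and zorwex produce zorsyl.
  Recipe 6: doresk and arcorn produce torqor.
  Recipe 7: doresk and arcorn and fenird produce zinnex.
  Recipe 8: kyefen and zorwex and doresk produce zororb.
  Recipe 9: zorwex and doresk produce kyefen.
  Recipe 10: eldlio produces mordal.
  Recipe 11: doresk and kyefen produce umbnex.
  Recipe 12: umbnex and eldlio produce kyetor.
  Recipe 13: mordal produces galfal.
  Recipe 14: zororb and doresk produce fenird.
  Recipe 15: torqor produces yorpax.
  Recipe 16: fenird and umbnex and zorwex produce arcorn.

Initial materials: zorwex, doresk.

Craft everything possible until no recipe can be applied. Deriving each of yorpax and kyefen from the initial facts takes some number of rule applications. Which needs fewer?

kyefen: zorwex and doresk → kyefen (Recipe 9). [1 rule application]
yorpax: Using Recipe 9, zorwex and doresk make kyefen. Using Recipe 8, kyefen, zorwex, and doresk make zororb. Using Recipe 11, doresk and kyefen make umbnex. Using Recipe 14, zororb and doresk make fenird. Using Recipe 16, fenird, umbnex, and zorwex make arcorn. doresk and arcorn → torqor (Recipe 6). Using Recipe 15, torqor makes yorpax. [7 rule applications]
kyefen needs fewer.

kyefen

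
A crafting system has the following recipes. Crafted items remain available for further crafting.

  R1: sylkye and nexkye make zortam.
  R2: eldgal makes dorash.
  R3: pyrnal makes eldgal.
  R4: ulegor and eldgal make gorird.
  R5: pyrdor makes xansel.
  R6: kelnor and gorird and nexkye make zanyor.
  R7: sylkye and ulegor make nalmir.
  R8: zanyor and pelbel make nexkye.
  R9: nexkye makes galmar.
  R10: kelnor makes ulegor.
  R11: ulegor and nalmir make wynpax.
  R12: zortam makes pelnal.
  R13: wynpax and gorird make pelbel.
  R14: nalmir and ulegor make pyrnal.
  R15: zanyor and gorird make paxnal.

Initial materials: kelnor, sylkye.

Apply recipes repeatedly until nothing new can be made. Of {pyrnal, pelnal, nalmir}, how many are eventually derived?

2

kelnor → ulegor (R10).
Using R7, sylkye and ulegor make nalmir.
nalmir and ulegor → pyrnal (R14).
pyrnal: reached.
pelnal would need zortam (R12), but zortam is never obtained.
nalmir: reached.
Reached: pyrnal and nalmir — 2 of the 3.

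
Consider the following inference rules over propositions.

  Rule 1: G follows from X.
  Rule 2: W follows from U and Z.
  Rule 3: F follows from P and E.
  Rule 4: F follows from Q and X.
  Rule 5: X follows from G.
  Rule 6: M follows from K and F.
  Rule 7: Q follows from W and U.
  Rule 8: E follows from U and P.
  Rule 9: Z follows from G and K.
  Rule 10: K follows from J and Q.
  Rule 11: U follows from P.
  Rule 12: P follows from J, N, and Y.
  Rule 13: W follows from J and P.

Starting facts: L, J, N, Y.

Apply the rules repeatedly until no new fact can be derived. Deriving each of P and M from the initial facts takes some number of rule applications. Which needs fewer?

P

P: From J, N, and Y, Rule 12 gives P. [1 rule application]
M: J, N, and Y hold, so P follows (Rule 12). J and P hold, so W follows (Rule 13). From P, Rule 11 gives U. U and P hold, so E follows (Rule 8). From W and U, Rule 7 gives Q. From P and E, Rule 3 gives F. J and Q hold, so K follows (Rule 10). From K and F, Rule 6 gives M. [8 rule applications]
P needs fewer.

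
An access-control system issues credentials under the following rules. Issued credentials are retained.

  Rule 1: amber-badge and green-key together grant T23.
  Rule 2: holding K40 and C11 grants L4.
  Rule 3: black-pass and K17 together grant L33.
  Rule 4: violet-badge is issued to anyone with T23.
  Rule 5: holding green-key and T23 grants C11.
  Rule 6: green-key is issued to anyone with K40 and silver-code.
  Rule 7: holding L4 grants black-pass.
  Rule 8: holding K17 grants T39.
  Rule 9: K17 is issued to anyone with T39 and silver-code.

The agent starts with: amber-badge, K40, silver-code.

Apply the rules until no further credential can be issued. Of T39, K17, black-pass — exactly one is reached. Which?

black-pass

Holding K40 and silver-code grants green-key (Rule 6).
Holding amber-badge and green-key grants T23 (Rule 1).
Holding green-key and T23 grants C11 (Rule 5).
Holding K40 and C11 grants L4 (Rule 2).
Holding L4 grants black-pass (Rule 7).
K17 would need T39 and silver-code (Rule 9), but T39 is never granted. T39 would need K17 (Rule 8), but K17 is never granted.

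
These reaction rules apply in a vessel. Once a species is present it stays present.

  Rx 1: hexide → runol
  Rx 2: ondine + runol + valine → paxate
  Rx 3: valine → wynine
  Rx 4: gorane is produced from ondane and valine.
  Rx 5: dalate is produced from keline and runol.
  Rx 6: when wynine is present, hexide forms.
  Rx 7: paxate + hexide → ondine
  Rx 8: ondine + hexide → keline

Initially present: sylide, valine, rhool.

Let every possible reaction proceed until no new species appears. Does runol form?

Yes

valine present → wynine forms (Rx 3).
wynine present → hexide forms (Rx 6).
hexide present → runol forms (Rx 1).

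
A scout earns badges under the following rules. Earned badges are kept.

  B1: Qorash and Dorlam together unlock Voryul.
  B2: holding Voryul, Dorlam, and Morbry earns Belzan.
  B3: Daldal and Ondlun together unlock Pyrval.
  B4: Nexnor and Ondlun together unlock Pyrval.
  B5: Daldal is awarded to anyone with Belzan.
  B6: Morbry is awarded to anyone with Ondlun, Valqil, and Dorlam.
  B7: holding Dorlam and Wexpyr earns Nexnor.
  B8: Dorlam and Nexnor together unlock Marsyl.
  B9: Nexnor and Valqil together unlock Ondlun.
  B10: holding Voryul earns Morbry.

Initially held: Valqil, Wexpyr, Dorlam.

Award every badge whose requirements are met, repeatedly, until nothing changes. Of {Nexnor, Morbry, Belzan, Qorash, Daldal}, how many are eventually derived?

2

With Dorlam and Wexpyr, Nexnor is earned (B7).
With Nexnor and Valqil, Ondlun is earned (B9).
With Ondlun, Valqil, and Dorlam, Morbry is earned (B6).
Nexnor: reached.
Morbry: reached.
Belzan would need Voryul, Dorlam, and Morbry (B2), but Voryul is never earned.
No rule produces Qorash, and it is not given.
Daldal would need Belzan (B5), but Belzan is never earned.
Reached: Nexnor and Morbry — 2 of the 5.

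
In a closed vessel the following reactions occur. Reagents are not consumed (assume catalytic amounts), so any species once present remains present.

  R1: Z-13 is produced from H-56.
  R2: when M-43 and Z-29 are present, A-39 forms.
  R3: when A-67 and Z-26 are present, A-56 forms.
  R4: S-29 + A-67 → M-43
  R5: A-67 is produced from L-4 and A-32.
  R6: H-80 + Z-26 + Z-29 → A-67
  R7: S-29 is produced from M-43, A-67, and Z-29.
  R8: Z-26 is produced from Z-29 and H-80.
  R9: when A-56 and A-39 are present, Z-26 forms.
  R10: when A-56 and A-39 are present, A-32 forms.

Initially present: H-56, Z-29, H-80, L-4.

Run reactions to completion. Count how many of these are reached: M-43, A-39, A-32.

0

M-43 would need S-29 and A-67 (R4), but S-29 never forms.
A-39 would need M-43 and Z-29 (R2), but M-43 never forms.
A-32 would need A-56 and A-39 (R10), but A-39 never forms.
None of the 3 are reached.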